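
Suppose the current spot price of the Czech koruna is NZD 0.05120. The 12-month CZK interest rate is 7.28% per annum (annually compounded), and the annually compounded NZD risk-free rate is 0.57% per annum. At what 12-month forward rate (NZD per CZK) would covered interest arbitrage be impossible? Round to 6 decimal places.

0.047998

T = 1 year.
Growth of 1 NZD over T: (1 + 0.0057)^1 = 1.005700.
CZK growth factor: (1 + 0.0728)^1 = 1.072800.
CIP: F = S · (grow NZD)/(grow CZK) = 0.0512 × 1.005700/1.072800 = 0.04799761 NZD per CZK.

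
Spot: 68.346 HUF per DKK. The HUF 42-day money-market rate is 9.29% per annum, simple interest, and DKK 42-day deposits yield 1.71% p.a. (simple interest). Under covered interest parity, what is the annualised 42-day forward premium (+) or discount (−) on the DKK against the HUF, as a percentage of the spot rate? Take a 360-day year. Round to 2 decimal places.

+7.56%

T = 42/360 years.
CIP forward (HUF per DKK) = 68.346 × 1.0108383/1.001995 = 68.949201.
Annualised premium = (F − S)/S × (1/T) = (68.949201 − 68.346)/68.346 ÷ (42/360) = 7.56%.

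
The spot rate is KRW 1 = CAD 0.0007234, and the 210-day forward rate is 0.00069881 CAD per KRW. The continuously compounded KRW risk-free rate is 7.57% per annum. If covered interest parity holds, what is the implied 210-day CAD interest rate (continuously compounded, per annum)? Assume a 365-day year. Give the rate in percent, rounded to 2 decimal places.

1.56%

T = 210/365 years.
CIP gives F = S · g_CAD/g_KRW, so g_CAD/g_KRW = 0.00069881/0.0007234 = 0.9660077.
KRW growth factor: e^(0.0757×210/365) = 1.0445158.
So the CAD growth factor = 1.0090103.
r = ln(1.0090103)/(210/365) = 0.015591 → 1.56%.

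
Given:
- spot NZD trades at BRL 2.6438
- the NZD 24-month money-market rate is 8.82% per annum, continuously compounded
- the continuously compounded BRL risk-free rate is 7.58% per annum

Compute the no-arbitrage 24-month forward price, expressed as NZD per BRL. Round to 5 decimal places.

T = 2 years.
BRL accumulates by e^(0.0758×2) = 1.1636947.
NZD accumulates by e^(0.0882×2) = 1.1929151.
Forward (BRL per NZD) = 2.6438 × 1.1636947 / 1.1929151 = 2.579040.
Quoted the other way: 1/2.579040 = 0.38774 NZD per BRL.

0.38774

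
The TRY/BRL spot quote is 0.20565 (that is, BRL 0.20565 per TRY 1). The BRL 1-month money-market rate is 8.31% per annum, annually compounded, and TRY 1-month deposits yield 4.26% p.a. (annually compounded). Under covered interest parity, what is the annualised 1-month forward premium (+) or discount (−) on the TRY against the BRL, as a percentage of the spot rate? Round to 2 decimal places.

T = 1/12 years.
No-arbitrage forward: 0.20565 × 1.0066745 / 1.0034825 = 0.20630416 BRL/TRY.
(F − S)/S ÷ T = (0.20630416 − 0.20565)/0.20565/(1/12) = 0.038171 → 3.82%.

+3.82%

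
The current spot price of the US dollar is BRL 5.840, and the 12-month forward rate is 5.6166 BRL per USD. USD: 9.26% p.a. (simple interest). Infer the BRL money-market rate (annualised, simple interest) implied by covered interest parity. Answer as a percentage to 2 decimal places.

T = 1 year.
CIP gives F = S · g_BRL/g_USD, so g_BRL/g_USD = 5.6166/5.84 = 0.9617466.
USD growth factor: 1 + 0.0926×1 = 1.092600.
So the BRL growth factor = 1.0508043.
r = (1.0508043 − 1)/1 = 0.050804 → 5.08%.

5.08%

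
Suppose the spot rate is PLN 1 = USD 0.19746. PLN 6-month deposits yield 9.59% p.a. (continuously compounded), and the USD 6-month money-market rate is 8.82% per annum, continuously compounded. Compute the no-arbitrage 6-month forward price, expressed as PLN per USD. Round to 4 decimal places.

5.0839

T = 6/12 years.
Growth of 1 USD over T: e^(0.0882×6/12) = 1.0450869.
PLN growth factor: e^(0.0959×6/12) = 1.0491182.
So F = 0.19746 × 1.0450869 / 1.0491182 = 0.1967012 (USD/PLN).
Invert for PLN per USD: 1 / 0.1967012 = 5.0839.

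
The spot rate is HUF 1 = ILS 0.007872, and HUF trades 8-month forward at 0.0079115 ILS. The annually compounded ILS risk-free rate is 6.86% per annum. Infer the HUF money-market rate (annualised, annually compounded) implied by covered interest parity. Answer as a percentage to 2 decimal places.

6.06%

T = 8/12 years.
By CIP, F/S equals the ILS-to-HUF growth ratio: 0.0079115/0.007872 = 1.0050178.
The ILS side grows by (1 + 0.0686)^(8/12) = 1.0452258.
Hence g_HUF = 1.0400073.
r = 1.0400073^(12/8) − 1 = 0.060607 → 6.06%.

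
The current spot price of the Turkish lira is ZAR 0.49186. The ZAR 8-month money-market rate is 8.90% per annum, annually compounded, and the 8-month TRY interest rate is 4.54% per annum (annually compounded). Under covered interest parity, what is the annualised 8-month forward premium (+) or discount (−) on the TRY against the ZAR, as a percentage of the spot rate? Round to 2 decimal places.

+4.14%

T = 8/12 years.
F = S · g_ZAR/g_TRY = 0.49186 × 1.0584863/1.0300422 = 0.50544247.
(F − S)/S ÷ T = (0.50544247 − 0.49186)/0.49186/(8/12) = 0.041422 → 4.14%.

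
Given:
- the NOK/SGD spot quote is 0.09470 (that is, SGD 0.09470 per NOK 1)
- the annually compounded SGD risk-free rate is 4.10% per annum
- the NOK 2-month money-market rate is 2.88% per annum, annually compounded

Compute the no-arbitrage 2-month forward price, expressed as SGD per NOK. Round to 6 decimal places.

T = 2/12 years.
Growth of 1 SGD over T: (1 + 0.0410)^(2/12) = 1.0067194.
NOK accumulates by (1 + 0.0288)^(2/12) = 1.0047434.
CIP: F = S · (grow SGD)/(grow NOK) = 0.0947 × 1.0067194/1.0047434 = 0.09488624 SGD per NOK.

0.094886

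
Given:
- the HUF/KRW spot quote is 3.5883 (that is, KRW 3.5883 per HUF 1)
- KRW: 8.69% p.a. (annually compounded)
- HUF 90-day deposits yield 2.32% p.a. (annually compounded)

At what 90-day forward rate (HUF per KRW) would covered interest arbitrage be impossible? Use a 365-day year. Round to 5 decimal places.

T = 90/365 years.
KRW accumulates by (1 + 0.0869)^(90/365) = 1.0207596.
HUF growth factor: (1 + 0.0232)^(90/365) = 1.0056712.
So F = 3.5883 × 1.0207596 / 1.0056712 = 3.642136 (KRW/HUF).
Quoted the other way: 1/3.642136 = 0.27456 HUF per KRW.

0.27456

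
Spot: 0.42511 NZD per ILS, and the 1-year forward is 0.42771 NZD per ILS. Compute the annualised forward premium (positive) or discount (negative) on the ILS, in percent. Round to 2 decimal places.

T = 1 year.
ILS trades forward at +0.61161% vs spot over the period.
×(1/T) gives 0.61% p.a.

+0.61%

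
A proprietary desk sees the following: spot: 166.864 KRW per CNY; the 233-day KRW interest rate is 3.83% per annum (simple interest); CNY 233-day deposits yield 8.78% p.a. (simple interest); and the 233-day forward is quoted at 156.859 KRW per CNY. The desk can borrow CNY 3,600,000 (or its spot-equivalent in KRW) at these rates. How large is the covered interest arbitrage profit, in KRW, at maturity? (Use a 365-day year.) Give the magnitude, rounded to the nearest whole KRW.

KRW 19,055,099

T = 233/365 years.
Keep in CNY, deliver into the forward: 3,600,000·1.05604767123·156.859 = KRW 596,342,093.98.
Swap to KRW now, deposit: 3,600,000·166.864·1.0244490411 = KRW 615,397,193.26.
The quoted forward undervalues CNY, so borrow CNY, convert to KRW at spot, deposit the KRW at 3.83%, and buy CNY forward at 156.859 to cover the loan.
Profit = 615,397,193.26 − 596,342,093.98 = KRW 19,055,099.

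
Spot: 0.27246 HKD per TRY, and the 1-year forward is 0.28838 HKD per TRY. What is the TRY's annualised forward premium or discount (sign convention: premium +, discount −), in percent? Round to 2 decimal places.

+5.84%

T = 1 year.
(F − S)/S = (0.28838 − 0.27246)/0.27246 = 0.0584306.
Per annum: 0.0584306 / 1 = 0.058431 = 5.84%.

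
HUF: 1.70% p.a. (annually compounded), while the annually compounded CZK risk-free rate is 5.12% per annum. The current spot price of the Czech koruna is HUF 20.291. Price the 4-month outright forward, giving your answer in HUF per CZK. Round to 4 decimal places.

T = 4/12 years.
Growth of 1 HUF over T: (1 + 0.0170)^(4/12) = 1.00563486.
CZK growth factor: (1 + 0.0512)^(4/12) = 1.01678341.
CIP: F = S · (grow HUF)/(grow CZK) = 20.291 × 1.00563486/1.01678341 = 20.068519 HUF per CZK.

20.0685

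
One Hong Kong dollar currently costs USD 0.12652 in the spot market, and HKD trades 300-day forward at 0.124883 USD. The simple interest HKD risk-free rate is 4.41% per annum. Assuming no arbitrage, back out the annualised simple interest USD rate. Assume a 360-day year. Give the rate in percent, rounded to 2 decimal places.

2.80%

T = 300/360 years.
By CIP, F/S equals the USD-to-HKD growth ratio: 0.124883/0.12652 = 0.9870613.
HKD growth factor: 1 + 0.0441×300/360 = 1.036750.
So the USD growth factor = 1.0233358.
r = (1.0233358 − 1)/(300/360) = 0.028003 → 2.80%.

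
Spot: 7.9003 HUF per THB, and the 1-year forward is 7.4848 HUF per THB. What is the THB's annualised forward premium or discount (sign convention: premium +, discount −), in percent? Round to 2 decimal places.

-5.26%

T = 1 year.
(F − S)/S = (7.4848 − 7.9003)/7.9003 = -0.0525929.
×(1/T) gives -5.26% p.a.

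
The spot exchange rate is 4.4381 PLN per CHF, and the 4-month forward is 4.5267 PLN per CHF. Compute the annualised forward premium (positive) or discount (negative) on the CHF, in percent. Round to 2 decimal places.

T = 4/12 years.
Period premium: (4.5267 − 4.4381)/4.4381 = 0.0199635.
Annualise by dividing by T: 0.0199635 / (4/12) = 0.059890 → 5.99%.

+5.99%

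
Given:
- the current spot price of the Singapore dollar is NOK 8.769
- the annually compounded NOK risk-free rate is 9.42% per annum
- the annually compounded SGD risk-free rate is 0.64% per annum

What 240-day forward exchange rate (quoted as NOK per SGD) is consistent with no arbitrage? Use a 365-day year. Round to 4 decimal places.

9.2648

T = 240/365 years.
Growth of 1 NOK over T: (1 + 0.0942)^(240/365) = 1.0609806.
Growth of 1 SGD over T: (1 + 0.0064)^(240/365) = 1.0042036.
Forward (NOK per SGD) = 8.769 × 1.0609806 / 1.0042036 = 9.264793.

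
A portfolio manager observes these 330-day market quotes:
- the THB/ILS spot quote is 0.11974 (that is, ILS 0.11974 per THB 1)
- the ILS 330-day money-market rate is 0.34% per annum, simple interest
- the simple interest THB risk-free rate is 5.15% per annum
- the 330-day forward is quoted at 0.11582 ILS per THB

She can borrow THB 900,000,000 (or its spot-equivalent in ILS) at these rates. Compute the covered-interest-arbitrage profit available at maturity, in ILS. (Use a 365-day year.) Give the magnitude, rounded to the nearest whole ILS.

ILS 994,223

T = 330/365 years.
Route A — deposit THB, sell forward: 900,000,000 × 1.04656164384 × 0.11582 = ILS 109,091,492.63.
Route B — convert at spot, deposit ILS: 900,000,000 × 0.11974 × 1.0030739726 = ILS 108,097,269.73.
The quoted forward overvalues THB, so borrow ILS, buy THB at spot, deposit the THB at 5.15%, and sell the proceeds forward at 0.11582.
Arbitrage profit = |109,091,492.63 − 108,097,269.73| = ILS 994,223.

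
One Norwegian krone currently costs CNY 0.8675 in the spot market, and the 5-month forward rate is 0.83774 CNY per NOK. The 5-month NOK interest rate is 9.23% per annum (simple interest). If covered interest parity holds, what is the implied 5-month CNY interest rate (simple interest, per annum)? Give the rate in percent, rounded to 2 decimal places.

T = 5/12 years.
F/S = 0.83774/0.8675 = 0.9656945 = (growth of CNY) / (growth of NOK).
The NOK side grows by 1 + 0.0923×5/12 = 1.0384583.
So the CNY growth factor = 1.0028335.
(1.0028335 − 1)/T = 0.006800, i.e. 0.68%.

0.68%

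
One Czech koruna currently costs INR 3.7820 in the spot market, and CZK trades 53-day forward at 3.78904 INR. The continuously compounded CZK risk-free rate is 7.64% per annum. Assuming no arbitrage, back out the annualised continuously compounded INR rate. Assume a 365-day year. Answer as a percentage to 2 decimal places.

8.92%

T = 53/365 years.
F/S = 3.78904/3.782 = 1.0018614 = (growth of INR) / (growth of CZK).
CZK growth factor: e^(0.0764×53/365) = 1.0111555.
So the INR growth factor = 1.0130377.
r = ln(1.0130377)/(53/365) = 0.089208 → 8.92%.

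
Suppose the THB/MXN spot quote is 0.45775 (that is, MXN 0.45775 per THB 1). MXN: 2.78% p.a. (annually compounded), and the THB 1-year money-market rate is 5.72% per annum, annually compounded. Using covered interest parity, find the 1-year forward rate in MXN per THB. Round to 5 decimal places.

T = 1 year.
MXN accumulates by (1 + 0.0278)^1 = 1.027800.
Growth of 1 THB over T: (1 + 0.0572)^1 = 1.057200.
Forward (MXN per THB) = 0.45775 × 1.027800 / 1.057200 = 0.4450203.

0.44502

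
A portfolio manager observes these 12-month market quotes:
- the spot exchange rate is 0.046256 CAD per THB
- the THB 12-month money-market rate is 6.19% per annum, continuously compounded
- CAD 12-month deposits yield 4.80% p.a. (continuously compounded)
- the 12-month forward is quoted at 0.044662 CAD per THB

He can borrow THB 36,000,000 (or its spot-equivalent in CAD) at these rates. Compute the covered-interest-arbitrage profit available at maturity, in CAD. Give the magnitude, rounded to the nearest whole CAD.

CAD 36,594

T = 1 year.
Route A — deposit THB, sell forward: 36,000,000 × 1.063855954 × 0.044662 = CAD 1,710,501.65.
Route B — convert at spot, deposit CAD: 36,000,000 × 0.046256 × 1.049170655 = CAD 1,747,095.76.
The quoted forward undervalues THB, so borrow THB, convert to CAD at spot, deposit the CAD at 4.80%, and buy THB forward at 0.044662 to cover the loan.
Profit = 1,747,095.76 − 1,710,501.65 = CAD 36,594.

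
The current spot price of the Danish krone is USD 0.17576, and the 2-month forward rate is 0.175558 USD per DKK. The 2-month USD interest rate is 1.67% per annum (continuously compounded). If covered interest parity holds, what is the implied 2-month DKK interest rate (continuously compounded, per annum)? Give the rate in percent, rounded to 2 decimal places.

2.36%

T = 2/12 years.
CIP gives F = S · g_USD/g_DKK, so g_USD/g_DKK = 0.175558/0.17576 = 0.9988507.
USD growth factor: e^(0.0167×2/12) = 1.0027872.
That pins the DKK growth at 1.003941.
r = ln(1.003941)/(2/12) = 0.023600 → 2.36%.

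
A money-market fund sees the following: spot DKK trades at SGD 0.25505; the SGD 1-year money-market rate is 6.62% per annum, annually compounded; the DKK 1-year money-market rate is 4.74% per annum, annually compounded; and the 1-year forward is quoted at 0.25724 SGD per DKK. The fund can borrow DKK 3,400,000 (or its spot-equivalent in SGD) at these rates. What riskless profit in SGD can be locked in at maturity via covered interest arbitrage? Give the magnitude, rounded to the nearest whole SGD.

T = 1 year.
Route A — deposit DKK, sell forward: 3,400,000 × 1.047400 × 0.25724 = SGD 916,072.80.
Route B — convert at spot, deposit SGD: 3,400,000 × 0.25505 × 1.066200 = SGD 924,576.65.
The quoted forward undervalues DKK, so borrow DKK, convert to SGD at spot, deposit the SGD at 6.62%, and buy DKK forward at 0.25724 to cover the loan.
Profit = 924,576.65 − 916,072.80 = SGD 8,504.

SGD 8,504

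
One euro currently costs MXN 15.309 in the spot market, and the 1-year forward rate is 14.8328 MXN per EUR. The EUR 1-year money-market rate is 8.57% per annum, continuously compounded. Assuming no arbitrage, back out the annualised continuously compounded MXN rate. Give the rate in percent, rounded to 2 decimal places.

5.41%

T = 1 year.
F/S = 14.8328/15.309 = 0.9688941 = (growth of MXN) / (growth of EUR).
EUR growth factor: e^(0.0857×1) = 1.0894794.
So the MXN growth factor = 1.0555902.
r = ln(1.0555902)/1 = 0.054100 → 5.41%.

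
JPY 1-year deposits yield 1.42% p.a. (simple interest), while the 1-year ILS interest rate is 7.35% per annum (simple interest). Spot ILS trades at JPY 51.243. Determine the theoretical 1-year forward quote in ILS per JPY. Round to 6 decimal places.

T = 1 year.
JPY growth factor: 1 + 0.0142×1 = 1.014200.
Growth of 1 ILS over T: 1 + 0.0735×1 = 1.073500.
CIP: F = S · (grow JPY)/(grow ILS) = 51.243 × 1.014200/1.073500 = 48.41234 JPY per ILS.
Invert for ILS per JPY: 1 / 48.41234 = 0.020656.

0.020656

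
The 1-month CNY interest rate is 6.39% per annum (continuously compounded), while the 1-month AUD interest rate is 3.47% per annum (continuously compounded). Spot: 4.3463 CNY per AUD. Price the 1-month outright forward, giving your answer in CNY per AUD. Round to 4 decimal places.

T = 1/12 years.
CNY growth factor: e^(0.0639×1/12) = 1.0053392.
AUD accumulates by e^(0.0347×1/12) = 1.0028959.
So F = 4.3463 × 1.0053392 / 1.0028959 = 4.356889 (CNY/AUD).

4.3569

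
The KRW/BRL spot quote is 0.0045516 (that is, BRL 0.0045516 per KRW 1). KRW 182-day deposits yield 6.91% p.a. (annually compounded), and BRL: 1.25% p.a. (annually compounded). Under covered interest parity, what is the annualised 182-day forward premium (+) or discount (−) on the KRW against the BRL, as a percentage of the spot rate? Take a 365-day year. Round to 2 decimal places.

-5.37%

T = 182/365 years.
CIP forward (BRL per KRW) = 0.0045516 × 1.0062135/1.0338783 = 0.0044298070.
(F − S)/S ÷ T = (0.0044298070 − 0.0045516)/0.0045516/(182/365) = -0.053664 → -5.37%.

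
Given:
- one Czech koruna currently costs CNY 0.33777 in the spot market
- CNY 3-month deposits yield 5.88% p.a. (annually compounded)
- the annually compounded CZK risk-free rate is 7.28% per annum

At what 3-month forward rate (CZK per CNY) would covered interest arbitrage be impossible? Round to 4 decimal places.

2.9703

T = 3/12 years.
CNY accumulates by (1 + 0.0588)^(3/12) = 1.0143866.
CZK accumulates by (1 + 0.0728)^(3/12) = 1.0177232.
So F = 0.33777 × 1.0143866 / 1.0177232 = 0.3366626 (CNY/CZK).
Quoted the other way: 1/0.3366626 = 2.9703 CZK per CNY.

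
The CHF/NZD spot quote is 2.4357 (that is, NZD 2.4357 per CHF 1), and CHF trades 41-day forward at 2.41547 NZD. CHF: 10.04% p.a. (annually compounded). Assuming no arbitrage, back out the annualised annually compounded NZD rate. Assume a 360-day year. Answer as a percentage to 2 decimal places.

T = 41/360 years.
CIP gives F = S · g_NZD/g_CHF, so g_NZD/g_CHF = 2.41547/2.4357 = 0.9916944.
The CHF side grows by (1 + 0.1004)^(41/360) = 1.0109558.
Hence g_NZD = 1.0025592.
r = 1.0025592^(360/41) − 1 = 0.022696 → 2.27%.

2.27%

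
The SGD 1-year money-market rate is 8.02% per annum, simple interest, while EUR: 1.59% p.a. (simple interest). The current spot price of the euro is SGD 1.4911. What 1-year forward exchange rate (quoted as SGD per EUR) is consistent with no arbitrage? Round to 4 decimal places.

1.5855

T = 1 year.
SGD growth factor: 1 + 0.0802×1 = 1.080200.
EUR growth factor: 1 + 0.0159×1 = 1.015900.
So F = 1.4911 × 1.080200 / 1.015900 = 1.585477 (SGD/EUR).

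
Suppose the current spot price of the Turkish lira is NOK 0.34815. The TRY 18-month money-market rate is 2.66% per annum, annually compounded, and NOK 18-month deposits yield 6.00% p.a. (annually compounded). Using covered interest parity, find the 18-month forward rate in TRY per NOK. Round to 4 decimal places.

2.7376

T = 18/12 years.
Growth of 1 NOK over T: (1 + 0.0600)^(18/12) = 1.0913368.
Growth of 1 TRY over T: (1 + 0.0266)^(18/12) = 1.0401642.
CIP: F = S · (grow NOK)/(grow TRY) = 0.34815 × 1.0913368/1.0401642 = 0.3652778 NOK per TRY.
Quoted the other way: 1/0.3652778 = 2.7376 TRY per NOK.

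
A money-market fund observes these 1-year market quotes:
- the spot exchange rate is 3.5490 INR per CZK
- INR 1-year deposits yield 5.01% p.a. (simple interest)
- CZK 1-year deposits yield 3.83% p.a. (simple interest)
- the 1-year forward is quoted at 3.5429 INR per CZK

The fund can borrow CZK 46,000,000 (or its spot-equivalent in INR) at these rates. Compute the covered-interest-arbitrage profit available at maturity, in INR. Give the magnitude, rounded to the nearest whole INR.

T = 1 year.
Keep in CZK, deliver into the forward: 46,000,000·1.038300·3.5429 = INR 169,215,281.22.
Swap to INR now, deposit: 46,000,000·3.5490·1.050100 = INR 171,433,025.40.
The quoted forward undervalues CZK, so borrow CZK, convert to INR at spot, deposit the INR at 5.01%, and buy CZK forward at 3.5429 to cover the loan.
Arbitrage profit = |169,215,281.22 − 171,433,025.40| = INR 2,217,744.

INR 2,217,744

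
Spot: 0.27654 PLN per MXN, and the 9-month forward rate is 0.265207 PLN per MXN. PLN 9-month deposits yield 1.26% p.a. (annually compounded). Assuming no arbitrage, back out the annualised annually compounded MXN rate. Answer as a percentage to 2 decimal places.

7.07%

T = 9/12 years.
CIP gives F = S · g_PLN/g_MXN, so g_PLN/g_MXN = 0.265207/0.27654 = 0.9590186.
The PLN side grows by (1 + 0.0126)^(9/12) = 1.0094352.
That pins the MXN growth at 1.052571.
r = 1.052571^(12/9) − 1 = 0.070702 → 7.07%.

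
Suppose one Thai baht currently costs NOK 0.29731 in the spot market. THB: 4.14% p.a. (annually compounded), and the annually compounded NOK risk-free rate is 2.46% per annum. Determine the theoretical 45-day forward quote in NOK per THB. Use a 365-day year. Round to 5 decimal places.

T = 45/365 years.
NOK accumulates by (1 + 0.0246)^(45/365) = 1.0030007.
THB accumulates by (1 + 0.0414)^(45/365) = 1.0050138.
So F = 0.29731 × 1.0030007 / 1.0050138 = 0.2967145 (NOK/THB).

0.29671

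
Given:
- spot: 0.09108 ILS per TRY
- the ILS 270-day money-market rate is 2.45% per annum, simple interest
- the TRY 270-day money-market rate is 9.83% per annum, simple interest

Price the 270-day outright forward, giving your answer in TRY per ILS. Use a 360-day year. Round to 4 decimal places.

11.5761

T = 270/360 years.
Growth of 1 ILS over T: 1 + 0.0245×270/360 = 1.018375.
TRY accumulates by 1 + 0.0983×270/360 = 1.073725.
Forward (ILS per TRY) = 0.09108 × 1.018375 / 1.073725 = 0.086384870.
Invert for TRY per ILS: 1 / 0.086384870 = 11.5761.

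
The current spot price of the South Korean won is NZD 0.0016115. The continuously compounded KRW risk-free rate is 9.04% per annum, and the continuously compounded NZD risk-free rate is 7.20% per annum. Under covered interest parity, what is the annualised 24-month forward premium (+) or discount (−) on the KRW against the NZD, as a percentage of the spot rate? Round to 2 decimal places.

-1.81%

T = 2 years.
CIP forward (NZD per KRW) = 0.0016115 × 1.1548841/1.1981755 = 0.0015532747.
(F − S)/S ÷ T = (0.0015532747 − 0.0016115)/0.0016115/2 = -0.018066 → -1.81%.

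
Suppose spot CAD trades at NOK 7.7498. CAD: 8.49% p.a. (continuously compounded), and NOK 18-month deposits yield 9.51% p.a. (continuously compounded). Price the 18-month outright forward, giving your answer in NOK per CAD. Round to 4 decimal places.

7.8693

T = 18/12 years.
NOK growth factor: e^(0.0951×18/12) = 1.1533261.
CAD growth factor: e^(0.0849×18/12) = 1.1358145.
So F = 7.7498 × 1.1533261 / 1.1358145 = 7.869284 (NOK/CAD).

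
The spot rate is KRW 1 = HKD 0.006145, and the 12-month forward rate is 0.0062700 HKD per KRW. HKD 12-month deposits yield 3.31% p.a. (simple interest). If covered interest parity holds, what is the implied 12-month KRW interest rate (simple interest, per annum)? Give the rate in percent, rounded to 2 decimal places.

1.25%

T = 1 year.
CIP gives F = S · g_HKD/g_KRW, so g_HKD/g_KRW = 0.00627/0.006145 = 1.0203417.
The HKD side grows by 1 + 0.0331×1 = 1.033100.
Hence g_KRW = 1.0125039.
r = (1.0125039 − 1)/1 = 0.012504 → 1.25%.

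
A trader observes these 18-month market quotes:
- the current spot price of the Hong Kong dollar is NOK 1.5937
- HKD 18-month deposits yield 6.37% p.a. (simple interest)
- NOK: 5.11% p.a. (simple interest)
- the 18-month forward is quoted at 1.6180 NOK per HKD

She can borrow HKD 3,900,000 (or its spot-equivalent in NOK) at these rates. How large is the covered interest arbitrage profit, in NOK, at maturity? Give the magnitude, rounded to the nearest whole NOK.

T = 18/12 years.
Route A — deposit HKD, sell forward: 3,900,000 × 1.095550 × 1.6180 = NOK 6,913,139.61.
Route B — convert at spot, deposit NOK: 3,900,000 × 1.5937 × 1.076650 = NOK 6,691,842.71.
The quoted forward overvalues HKD, so borrow NOK, buy HKD at spot, deposit the HKD at 6.37%, and sell the proceeds forward at 1.6180.
The gap between the two covered legs is NOK 221,297.

NOK 221,297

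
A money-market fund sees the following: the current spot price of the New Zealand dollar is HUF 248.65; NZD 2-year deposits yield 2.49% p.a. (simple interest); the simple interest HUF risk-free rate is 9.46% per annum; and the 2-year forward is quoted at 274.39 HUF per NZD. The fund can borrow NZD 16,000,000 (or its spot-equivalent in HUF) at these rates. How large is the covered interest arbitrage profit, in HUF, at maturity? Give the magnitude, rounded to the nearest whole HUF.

HUF 122,239,328

T = 2 years.
Invest the NZD and cover forward: 16,000,000 × 1.049800 × 274.39 = HUF 4,608,873,952.00.
Convert at spot and invest in HUF: 16,000,000 × 248.65 × 1.189200 = HUF 4,731,113,280.00.
The quoted forward undervalues NZD, so borrow NZD, convert to HUF at spot, deposit the HUF at 9.46%, and buy NZD forward at 274.39 to cover the loan.
The gap between the two covered legs is HUF 122,239,328.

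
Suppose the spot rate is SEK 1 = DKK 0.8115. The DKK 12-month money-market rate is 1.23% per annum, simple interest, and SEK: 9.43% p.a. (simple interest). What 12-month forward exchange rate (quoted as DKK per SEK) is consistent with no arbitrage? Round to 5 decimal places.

0.75069

T = 1 year.
DKK growth factor: 1 + 0.0123×1 = 1.012300.
Growth of 1 SEK over T: 1 + 0.0943×1 = 1.094300.
So F = 0.8115 × 1.012300 / 1.094300 = 0.7506913 (DKK/SEK).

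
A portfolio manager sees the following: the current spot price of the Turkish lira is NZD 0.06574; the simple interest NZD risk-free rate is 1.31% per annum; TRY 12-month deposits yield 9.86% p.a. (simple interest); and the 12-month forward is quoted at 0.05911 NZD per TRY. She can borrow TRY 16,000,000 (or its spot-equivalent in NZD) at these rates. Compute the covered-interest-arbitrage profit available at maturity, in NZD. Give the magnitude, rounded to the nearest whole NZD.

NZD 26,607

T = 1 year.
Keep in TRY, deliver into the forward: 16,000,000·1.098600·0.05911 = NZD 1,039,011.94.
Swap to NZD now, deposit: 16,000,000·0.06574·1.013100 = NZD 1,065,619.10.
The quoted forward undervalues TRY, so borrow TRY, convert to NZD at spot, deposit the NZD at 1.31%, and buy TRY forward at 0.05911 to cover the loan.
Arbitrage profit = |1,039,011.94 − 1,065,619.10| = NZD 26,607.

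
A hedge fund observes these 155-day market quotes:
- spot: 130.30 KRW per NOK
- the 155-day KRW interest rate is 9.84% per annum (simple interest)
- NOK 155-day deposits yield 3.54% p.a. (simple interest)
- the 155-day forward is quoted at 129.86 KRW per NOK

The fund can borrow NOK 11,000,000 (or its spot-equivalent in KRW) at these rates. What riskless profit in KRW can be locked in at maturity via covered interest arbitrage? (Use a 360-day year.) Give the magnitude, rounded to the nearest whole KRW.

T = 155/360 years.
Invest the NOK and cover forward: 11,000,000 × 1.015241666667 × 129.86 = KRW 1,450,232,111.17.
Convert at spot and invest in KRW: 11,000,000 × 130.30 × 1.042366666667 = KRW 1,494,024,143.33.
The quoted forward undervalues NOK, so borrow NOK, convert to KRW at spot, deposit the KRW at 9.84%, and buy NOK forward at 129.86 to cover the loan.
Arbitrage profit = |1,450,232,111.17 − 1,494,024,143.33| = KRW 43,792,032.

KRW 43,792,032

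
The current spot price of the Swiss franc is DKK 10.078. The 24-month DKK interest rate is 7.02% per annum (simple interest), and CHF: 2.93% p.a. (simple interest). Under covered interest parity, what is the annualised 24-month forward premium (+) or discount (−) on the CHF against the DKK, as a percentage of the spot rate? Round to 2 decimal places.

+3.86%

T = 2 years.
CIP forward (DKK per CHF) = 10.078 × 1.140400/1.058600 = 10.856746.
Annualised premium = (F − S)/S × (1/T) = (10.856746 − 10.078)/10.078 ÷ 2 = 3.86%.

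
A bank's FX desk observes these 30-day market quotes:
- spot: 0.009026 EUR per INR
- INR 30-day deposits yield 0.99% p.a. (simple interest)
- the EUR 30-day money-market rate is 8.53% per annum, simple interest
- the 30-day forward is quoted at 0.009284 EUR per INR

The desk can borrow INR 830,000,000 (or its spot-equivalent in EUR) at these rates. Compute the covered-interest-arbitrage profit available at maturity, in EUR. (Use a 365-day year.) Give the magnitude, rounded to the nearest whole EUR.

T = 30/365 years.
Invest the INR and cover forward: 830,000,000 × 1.000813699 × 0.009284 = EUR 7,711,990.14.
Convert at spot and invest in EUR: 830,000,000 × 0.009026 × 1.007010959 = EUR 7,544,103.16.
The quoted forward overvalues INR, so borrow EUR, buy INR at spot, deposit the INR at 0.99%, and sell the proceeds forward at 0.009284.
The gap between the two covered legs is EUR 167,887.

EUR 167,887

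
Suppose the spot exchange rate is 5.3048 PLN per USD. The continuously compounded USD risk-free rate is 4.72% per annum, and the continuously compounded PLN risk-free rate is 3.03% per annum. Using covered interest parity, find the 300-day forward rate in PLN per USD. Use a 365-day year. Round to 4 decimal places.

5.2316

T = 300/365 years.
Growth of 1 PLN over T: e^(0.0303×300/365) = 1.0252168.
USD growth factor: e^(0.0472×300/365) = 1.0395569.
CIP: F = S · (grow PLN)/(grow USD) = 5.3048 × 1.0252168/1.0395569 = 5.231623 PLN per USD.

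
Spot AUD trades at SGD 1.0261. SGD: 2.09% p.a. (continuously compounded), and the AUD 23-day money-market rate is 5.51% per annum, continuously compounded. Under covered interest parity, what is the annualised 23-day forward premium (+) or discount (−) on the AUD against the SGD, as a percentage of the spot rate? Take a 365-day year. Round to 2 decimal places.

-3.42%

T = 23/365 years.
No-arbitrage forward: 1.0261 × 1.0013179 / 1.0034781 = 1.0238911 SGD/AUD.
(F − S)/S ÷ T = (1.0238911 − 1.0261)/1.0261/(23/365) = -0.034163 → -3.42%.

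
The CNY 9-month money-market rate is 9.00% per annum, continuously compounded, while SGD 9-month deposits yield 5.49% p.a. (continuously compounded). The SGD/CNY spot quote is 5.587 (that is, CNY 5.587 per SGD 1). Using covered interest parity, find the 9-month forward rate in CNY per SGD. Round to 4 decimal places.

T = 9/12 years.
CNY growth factor: e^(0.0900×9/12) = 1.0698303.
SGD accumulates by e^(0.0549×9/12) = 1.0420344.
So F = 5.587 × 1.0698303 / 1.0420344 = 5.736031 (CNY/SGD).

5.7360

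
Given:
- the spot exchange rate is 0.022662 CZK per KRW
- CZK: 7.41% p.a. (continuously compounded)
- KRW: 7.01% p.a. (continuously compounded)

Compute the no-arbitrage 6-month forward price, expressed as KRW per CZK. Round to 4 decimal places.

44.0386

T = 6/12 years.
Growth of 1 CZK over T: e^(0.0741×6/12) = 1.03774491.
KRW growth factor: e^(0.0701×6/12) = 1.03567149.
Forward (CZK per KRW) = 0.022662 × 1.03774491 / 1.03567149 = 0.022707369.
Quoted the other way: 1/0.022707369 = 44.0386 KRW per CZK.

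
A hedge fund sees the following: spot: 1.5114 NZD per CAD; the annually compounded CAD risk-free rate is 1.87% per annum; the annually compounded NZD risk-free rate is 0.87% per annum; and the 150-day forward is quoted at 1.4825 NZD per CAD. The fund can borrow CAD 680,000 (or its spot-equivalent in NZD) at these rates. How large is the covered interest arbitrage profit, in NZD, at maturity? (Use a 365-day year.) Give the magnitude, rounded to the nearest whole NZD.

NZD 15,612

T = 150/365 years.
Invest the CAD and cover forward: 680,000 × 1.007643021 × 1.4825 = NZD 1,015,804.93.
Convert at spot and invest in NZD: 680,000 × 1.5114 × 1.003566223 = NZD 1,031,417.19.
The quoted forward undervalues CAD, so borrow CAD, convert to NZD at spot, deposit the NZD at 0.87%, and buy CAD forward at 1.4825 to cover the loan.
Profit = 1,031,417.19 − 1,015,804.93 = NZD 15,612.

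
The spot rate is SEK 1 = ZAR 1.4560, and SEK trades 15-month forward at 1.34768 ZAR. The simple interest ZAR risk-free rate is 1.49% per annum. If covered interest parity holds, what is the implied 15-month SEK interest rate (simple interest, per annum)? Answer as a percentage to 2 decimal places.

T = 15/12 years.
CIP gives F = S · g_ZAR/g_SEK, so g_ZAR/g_SEK = 1.34768/1.456 = 0.9256044.
ZAR growth factor: 1 + 0.0149×15/12 = 1.018625.
So the SEK growth factor = 1.1004971.
r = (1.1004971 − 1)/(15/12) = 0.080398 → 8.04%.

8.04%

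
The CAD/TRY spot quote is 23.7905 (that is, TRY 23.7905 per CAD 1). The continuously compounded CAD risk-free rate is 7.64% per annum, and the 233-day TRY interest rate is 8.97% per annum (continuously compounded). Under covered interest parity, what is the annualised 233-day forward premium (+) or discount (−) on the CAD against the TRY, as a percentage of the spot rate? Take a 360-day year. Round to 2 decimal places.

T = 233/360 years.
CIP forward (TRY per CAD) = 23.7905 × 1.0597742/1.0506907 = 23.9961752.
(F − S)/S ÷ T = (23.9961752 − 23.7905)/23.7905/(233/360) = 0.013357 → 1.34%.

+1.34%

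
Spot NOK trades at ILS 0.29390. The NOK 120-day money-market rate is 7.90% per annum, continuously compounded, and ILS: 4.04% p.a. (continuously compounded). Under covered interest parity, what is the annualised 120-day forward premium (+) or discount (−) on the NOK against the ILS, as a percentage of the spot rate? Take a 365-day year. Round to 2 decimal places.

-3.84%

T = 120/365 years.
F = S · g_ILS/g_NOK = 0.2939 × 1.0133708/1.0263128 = 0.29019386.
(F − S)/S ÷ T = (0.29019386 − 0.2939)/0.2939/(120/365) = -0.038356 → -3.84%.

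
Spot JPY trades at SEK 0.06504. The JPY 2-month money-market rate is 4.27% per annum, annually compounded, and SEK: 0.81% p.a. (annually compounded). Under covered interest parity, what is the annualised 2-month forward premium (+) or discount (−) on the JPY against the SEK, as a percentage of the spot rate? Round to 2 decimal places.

T = 2/12 years.
F = S · g_SEK/g_JPY = 0.06504 × 1.0013455/1.0069933 = 0.06467522.
(F − S)/S ÷ T = (0.06467522 − 0.06504)/0.06504/(2/12) = -0.033651 → -3.37%.

-3.37%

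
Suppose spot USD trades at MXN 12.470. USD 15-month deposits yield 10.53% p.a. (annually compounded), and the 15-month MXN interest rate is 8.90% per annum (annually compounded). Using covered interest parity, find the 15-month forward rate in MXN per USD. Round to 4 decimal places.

T = 15/12 years.
MXN accumulates by (1 + 0.0890)^(15/12) = 1.11246114.
Growth of 1 USD over T: (1 + 0.1053)^(15/12) = 1.13331389.
CIP: F = S · (grow MXN)/(grow USD) = 12.47 × 1.11246114/1.13331389 = 12.240554 MXN per USD.

12.2406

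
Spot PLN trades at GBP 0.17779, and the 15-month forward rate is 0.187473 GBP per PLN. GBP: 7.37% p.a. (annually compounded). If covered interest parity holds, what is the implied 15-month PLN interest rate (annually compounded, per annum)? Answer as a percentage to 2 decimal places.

2.91%

T = 15/12 years.
By CIP, F/S equals the GBP-to-PLN growth ratio: 0.187473/0.17779 = 1.0544631.
GBP growth factor: (1 + 0.0737)^(15/12) = 1.0929585.
So the PLN growth factor = 1.0365071.
r = 1.0365071^(12/15) − 1 = 0.029101 → 2.91%.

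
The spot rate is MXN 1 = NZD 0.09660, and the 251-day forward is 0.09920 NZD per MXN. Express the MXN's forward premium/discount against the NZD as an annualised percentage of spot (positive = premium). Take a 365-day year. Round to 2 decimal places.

T = 251/365 years.
(F − S)/S = (0.09920 − 0.0966)/0.0966 = 0.0269151.
Per annum: 0.0269151 / (251/365) = 0.039139 = 3.91%.

+3.91%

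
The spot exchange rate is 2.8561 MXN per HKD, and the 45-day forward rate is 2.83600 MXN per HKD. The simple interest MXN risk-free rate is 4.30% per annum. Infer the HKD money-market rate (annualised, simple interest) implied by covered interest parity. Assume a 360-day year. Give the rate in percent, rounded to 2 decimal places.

10.00%

T = 45/360 years.
By CIP, F/S equals the MXN-to-HKD growth ratio: 2.836/2.8561 = 0.9929624.
The MXN side grows by 1 + 0.0430×45/360 = 1.005375.
So the HKD growth factor = 1.0125006.
(1.0125006 − 1)/T = 0.100005, i.e. 10.00%.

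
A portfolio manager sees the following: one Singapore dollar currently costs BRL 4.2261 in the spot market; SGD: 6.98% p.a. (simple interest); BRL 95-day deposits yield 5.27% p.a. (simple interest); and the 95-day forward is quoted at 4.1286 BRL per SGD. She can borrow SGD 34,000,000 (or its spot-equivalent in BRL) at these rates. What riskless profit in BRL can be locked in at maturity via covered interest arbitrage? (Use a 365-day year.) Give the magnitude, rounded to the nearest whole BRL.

BRL 2,735,717

T = 95/365 years.
Keep in SGD, deliver into the forward: 34,000,000·1.01816712329·4.1286 = BRL 142,922,562.70.
Swap to BRL now, deposit: 34,000,000·4.2261·1.01371643836 = BRL 145,658,279.37.
The quoted forward undervalues SGD, so borrow SGD, convert to BRL at spot, deposit the BRL at 5.27%, and buy SGD forward at 4.1286 to cover the loan.
The gap between the two covered legs is BRL 2,735,717.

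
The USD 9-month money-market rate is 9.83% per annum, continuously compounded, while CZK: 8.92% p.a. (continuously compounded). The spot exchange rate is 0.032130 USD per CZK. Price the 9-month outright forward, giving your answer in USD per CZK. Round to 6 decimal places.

T = 9/12 years.
USD growth factor: e^(0.0983×9/12) = 1.0765107.
Growth of 1 CZK over T: e^(0.0892×9/12) = 1.0691886.
Forward (USD per CZK) = 0.03213 × 1.0765107 / 1.0691886 = 0.03235004.

0.032350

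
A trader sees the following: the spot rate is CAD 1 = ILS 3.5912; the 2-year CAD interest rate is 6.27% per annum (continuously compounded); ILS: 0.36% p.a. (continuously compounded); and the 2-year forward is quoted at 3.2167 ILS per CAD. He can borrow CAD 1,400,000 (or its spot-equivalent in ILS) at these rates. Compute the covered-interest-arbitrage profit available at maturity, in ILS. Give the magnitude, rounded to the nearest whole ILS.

T = 2 years.
Invest the CAD and cover forward: 1,400,000 × 1.133601803 × 3.2167 = ILS 5,105,039.69.
Convert at spot and invest in ILS: 1,400,000 × 3.5912 × 1.007225982 = ILS 5,064,009.93.
The quoted forward overvalues CAD, so borrow ILS, buy CAD at spot, deposit the CAD at 6.27%, and sell the proceeds forward at 3.2167.
Arbitrage profit = |5,105,039.69 − 5,064,009.93| = ILS 41,030.

ILS 41,030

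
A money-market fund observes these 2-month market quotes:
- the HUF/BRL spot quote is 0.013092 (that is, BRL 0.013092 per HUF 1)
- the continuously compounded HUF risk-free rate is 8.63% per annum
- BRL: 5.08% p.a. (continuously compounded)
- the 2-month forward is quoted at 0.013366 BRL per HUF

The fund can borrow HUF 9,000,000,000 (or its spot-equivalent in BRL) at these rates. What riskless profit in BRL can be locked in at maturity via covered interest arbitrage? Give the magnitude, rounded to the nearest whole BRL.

T = 2/12 years.
Invest the HUF and cover forward: 9,000,000,000 × 1.0144872712 × 0.013366 = BRL 122,036,731.80.
Convert at spot and invest in BRL: 9,000,000,000 × 0.013092 × 1.00850261026 = BRL 118,829,845.56.
The quoted forward overvalues HUF, so borrow BRL, buy HUF at spot, deposit the HUF at 8.63%, and sell the proceeds forward at 0.013366.
Arbitrage profit = |122,036,731.80 − 118,829,845.56| = BRL 3,206,886.

BRL 3,206,886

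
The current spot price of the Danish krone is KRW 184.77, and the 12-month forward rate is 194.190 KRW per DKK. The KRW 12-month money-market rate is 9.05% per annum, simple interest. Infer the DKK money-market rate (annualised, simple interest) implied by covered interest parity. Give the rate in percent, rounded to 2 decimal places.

3.76%

T = 1 year.
CIP gives F = S · g_KRW/g_DKK, so g_KRW/g_DKK = 194.19/184.77 = 1.0509823.
KRW growth factor: 1 + 0.0905×1 = 1.090500.
That pins the DKK growth at 1.0376007.
r = (1.0376007 − 1)/1 = 0.037601 → 3.76%.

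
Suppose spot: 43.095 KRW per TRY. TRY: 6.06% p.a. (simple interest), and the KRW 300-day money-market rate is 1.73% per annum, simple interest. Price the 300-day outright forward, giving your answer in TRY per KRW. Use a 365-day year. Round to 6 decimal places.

T = 300/365 years.
KRW accumulates by 1 + 0.0173×300/365 = 1.0142192.
TRY accumulates by 1 + 0.0606×300/365 = 1.0498082.
CIP: F = S · (grow KRW)/(grow TRY) = 43.095 × 1.0142192/1.0498082 = 41.63406 KRW per TRY.
Quoted the other way: 1/41.63406 = 0.024019 TRY per KRW.

0.024019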